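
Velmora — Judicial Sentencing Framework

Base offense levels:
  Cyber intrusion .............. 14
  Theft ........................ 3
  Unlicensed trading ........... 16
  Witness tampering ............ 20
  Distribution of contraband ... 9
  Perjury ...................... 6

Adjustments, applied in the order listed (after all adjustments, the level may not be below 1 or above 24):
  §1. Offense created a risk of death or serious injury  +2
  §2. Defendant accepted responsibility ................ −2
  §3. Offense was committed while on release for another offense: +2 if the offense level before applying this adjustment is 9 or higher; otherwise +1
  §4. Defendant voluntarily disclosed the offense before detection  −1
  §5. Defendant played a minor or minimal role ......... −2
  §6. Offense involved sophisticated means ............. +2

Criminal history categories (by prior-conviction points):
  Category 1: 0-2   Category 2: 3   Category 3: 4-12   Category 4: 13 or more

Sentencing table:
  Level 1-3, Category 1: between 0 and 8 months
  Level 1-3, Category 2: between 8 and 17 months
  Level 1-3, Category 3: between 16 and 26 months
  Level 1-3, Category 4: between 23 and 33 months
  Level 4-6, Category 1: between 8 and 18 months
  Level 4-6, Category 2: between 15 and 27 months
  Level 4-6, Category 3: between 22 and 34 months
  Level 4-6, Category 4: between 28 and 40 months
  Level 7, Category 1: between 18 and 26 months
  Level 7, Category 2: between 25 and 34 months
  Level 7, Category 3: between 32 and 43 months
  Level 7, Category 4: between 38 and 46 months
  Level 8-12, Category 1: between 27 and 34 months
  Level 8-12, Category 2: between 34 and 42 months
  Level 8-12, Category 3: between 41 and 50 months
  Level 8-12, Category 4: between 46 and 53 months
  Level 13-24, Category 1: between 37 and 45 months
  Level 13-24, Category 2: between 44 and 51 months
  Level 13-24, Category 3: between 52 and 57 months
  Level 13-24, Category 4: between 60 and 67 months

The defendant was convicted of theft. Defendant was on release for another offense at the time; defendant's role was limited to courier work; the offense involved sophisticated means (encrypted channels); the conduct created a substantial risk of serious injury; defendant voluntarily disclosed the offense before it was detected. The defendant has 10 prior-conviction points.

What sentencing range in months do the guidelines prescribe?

Base offense level for theft: 3.
§1 applies: 3 + 2 = 5.
§3 applies (level before this adjustment is 5 < 9, so +1): 5 + 1 = 6.
§4 applies: 6 − 1 = 5.
§5 applies: 5 − 2 = 3.
§6 applies: 3 + 2 = 5.
Final offense level: 5.
Criminal history: 10 prior points → Category 3 (4-12).
Level 5 falls in the 4-6 band.
Grid: Level 4-6 × Category 3 = 22-34 months.

22-34 months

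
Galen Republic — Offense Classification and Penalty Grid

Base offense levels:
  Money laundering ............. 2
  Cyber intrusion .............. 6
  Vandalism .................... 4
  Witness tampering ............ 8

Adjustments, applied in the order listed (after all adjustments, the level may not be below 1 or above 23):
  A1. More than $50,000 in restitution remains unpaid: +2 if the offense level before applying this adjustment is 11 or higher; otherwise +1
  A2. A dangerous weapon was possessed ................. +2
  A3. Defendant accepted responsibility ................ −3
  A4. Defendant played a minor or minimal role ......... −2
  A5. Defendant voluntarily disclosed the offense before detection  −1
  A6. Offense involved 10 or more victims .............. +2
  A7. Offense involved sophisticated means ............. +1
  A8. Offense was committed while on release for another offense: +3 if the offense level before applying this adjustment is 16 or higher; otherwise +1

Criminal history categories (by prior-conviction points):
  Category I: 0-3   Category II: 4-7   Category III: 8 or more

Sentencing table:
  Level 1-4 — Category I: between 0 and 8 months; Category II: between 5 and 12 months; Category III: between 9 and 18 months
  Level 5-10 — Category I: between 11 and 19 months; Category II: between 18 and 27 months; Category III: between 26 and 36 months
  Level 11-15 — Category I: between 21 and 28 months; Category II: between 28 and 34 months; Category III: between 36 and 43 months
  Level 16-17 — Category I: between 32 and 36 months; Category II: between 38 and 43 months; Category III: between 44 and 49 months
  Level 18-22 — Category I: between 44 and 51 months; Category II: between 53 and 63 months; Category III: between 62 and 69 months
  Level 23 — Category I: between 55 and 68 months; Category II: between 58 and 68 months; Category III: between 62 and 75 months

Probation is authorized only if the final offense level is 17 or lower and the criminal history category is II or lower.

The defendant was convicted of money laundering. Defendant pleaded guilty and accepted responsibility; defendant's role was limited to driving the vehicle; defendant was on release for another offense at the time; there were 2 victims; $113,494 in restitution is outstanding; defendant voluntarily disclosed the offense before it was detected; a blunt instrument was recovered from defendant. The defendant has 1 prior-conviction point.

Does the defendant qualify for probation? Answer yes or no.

Base offense level for money laundering: 2.
A1 applies (level before this adjustment is 2 < 11, so +1): 2 + 1 = 3.
A2 applies: 3 + 2 = 5.
A3 applies: 5 − 3 = 2.
A4 applies: 2 − 2 = 0.
A5 applies: 0 − 1 = -1.
A6 does not apply.
A7 does not apply.
A8 applies (level before this adjustment is -1 < 16, so +1): -1 + 1 = 0.
Level 0 is below the minimum of 1; floored at 1.
Final offense level: 1.
Criminal history: 1 prior point → Category I (0-3).
Level 1 falls in the 1-4 band.
Grid: Level 1-4 × Category I = 0-8 months.
Probation check: level 1 ≤ 17 and category I ≤ II → eligible.

Yes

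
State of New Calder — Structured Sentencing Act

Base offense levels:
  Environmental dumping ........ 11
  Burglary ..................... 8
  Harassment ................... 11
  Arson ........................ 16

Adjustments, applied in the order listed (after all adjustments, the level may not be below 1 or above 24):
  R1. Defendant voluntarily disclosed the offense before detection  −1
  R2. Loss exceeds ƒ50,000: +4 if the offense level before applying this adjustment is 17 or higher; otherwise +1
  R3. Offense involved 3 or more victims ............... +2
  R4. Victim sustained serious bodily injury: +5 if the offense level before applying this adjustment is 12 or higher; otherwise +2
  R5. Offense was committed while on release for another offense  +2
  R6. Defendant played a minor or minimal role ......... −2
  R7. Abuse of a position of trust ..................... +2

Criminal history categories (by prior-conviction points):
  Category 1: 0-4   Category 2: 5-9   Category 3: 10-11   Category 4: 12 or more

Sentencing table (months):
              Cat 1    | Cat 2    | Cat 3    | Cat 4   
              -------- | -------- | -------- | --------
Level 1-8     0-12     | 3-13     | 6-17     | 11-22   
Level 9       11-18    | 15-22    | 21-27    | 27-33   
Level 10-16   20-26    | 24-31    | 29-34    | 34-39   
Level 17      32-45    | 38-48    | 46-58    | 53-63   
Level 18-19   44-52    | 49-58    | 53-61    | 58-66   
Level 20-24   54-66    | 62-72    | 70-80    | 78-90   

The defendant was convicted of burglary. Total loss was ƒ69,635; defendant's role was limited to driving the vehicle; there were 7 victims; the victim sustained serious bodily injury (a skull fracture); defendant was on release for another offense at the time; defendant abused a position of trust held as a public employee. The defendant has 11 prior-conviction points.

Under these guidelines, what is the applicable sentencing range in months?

29-34 months

Base offense level for burglary: 8.
R2 applies (level before this adjustment is 8 < 17, so +1): 8 + 1 = 9.
R3 applies: 9 + 2 = 11.
R4 applies (level before this adjustment is 11 < 12, so +2): 11 + 2 = 13.
R5 applies: 13 + 2 = 15.
R6 applies: 15 − 2 = 13.
R7 applies: 13 + 2 = 15.
Final offense level: 15.
Criminal history: 11 prior points → Category 3 (10-11).
Level 15 falls in the 10-16 band.
Grid: Level 10-16 × Category 3 = 29-34 months.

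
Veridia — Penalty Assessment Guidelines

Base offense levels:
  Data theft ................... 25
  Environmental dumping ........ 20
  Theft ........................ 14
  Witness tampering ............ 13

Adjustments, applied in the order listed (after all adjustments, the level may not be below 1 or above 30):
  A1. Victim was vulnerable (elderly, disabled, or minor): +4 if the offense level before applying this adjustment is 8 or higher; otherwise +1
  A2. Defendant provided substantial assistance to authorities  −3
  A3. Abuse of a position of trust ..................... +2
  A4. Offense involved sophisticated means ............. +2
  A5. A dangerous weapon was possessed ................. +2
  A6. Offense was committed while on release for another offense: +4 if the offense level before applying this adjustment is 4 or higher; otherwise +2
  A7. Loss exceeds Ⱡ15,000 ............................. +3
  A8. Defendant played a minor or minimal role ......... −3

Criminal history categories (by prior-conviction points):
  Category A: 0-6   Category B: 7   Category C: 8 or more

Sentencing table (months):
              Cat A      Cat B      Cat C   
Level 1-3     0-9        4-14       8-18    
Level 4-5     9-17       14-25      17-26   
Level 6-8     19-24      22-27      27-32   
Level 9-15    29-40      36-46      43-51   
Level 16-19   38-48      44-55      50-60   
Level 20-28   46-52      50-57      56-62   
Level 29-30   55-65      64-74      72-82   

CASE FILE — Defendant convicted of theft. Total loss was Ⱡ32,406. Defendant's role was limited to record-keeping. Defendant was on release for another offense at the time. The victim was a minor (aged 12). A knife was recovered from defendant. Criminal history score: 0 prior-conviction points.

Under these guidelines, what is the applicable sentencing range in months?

46-52 months

Base offense level for theft: 14.
A1 applies (level before this adjustment is 14 ≥ 8, so +4): 14 + 4 = 18.
A3 does not apply.
A4 does not apply.
A5 applies: 18 + 2 = 20.
A6 applies (level before this adjustment is 20 ≥ 4, so +4): 20 + 4 = 24.
A7 applies: 24 + 3 = 27.
A8 applies: 27 − 3 = 24.
Final offense level: 24.
Criminal history: 0 prior points → Category A (0-6).
Level 24 falls in the 20-28 band.
Grid: Level 20-28 × Category A = 46-52 months.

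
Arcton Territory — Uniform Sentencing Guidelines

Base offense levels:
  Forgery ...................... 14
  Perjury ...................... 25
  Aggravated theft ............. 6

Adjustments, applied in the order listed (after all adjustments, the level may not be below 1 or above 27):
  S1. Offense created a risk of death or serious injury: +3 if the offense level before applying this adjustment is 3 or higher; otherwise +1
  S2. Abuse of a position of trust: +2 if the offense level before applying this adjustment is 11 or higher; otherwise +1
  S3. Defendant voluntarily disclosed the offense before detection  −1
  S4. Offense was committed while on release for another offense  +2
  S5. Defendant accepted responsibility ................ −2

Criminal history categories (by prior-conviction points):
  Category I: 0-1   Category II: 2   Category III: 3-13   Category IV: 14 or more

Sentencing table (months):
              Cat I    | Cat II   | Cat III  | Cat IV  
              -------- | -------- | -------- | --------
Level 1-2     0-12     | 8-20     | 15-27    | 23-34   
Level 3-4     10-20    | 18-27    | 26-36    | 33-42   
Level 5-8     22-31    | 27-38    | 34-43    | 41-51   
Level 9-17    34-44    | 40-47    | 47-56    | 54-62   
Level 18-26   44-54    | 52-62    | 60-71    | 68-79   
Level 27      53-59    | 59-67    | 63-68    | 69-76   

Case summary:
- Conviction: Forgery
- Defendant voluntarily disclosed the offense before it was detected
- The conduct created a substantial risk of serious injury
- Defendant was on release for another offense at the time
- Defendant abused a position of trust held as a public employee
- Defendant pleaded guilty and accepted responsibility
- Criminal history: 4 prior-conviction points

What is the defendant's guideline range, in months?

60-71 months

Base offense level for forgery: 14.
S1 applies (level before this adjustment is 14 ≥ 3, so +3): 14 + 3 = 17.
S2 applies (level before this adjustment is 17 ≥ 11, so +2): 17 + 2 = 19.
S3 applies: 19 − 1 = 18.
S4 applies: 18 + 2 = 20.
S5 applies: 20 − 2 = 18.
Final offense level: 18.
Criminal history: 4 prior points → Category III (3-13).
Level 18 falls in the 18-26 band.
Grid: Level 18-26 × Category III = 60-71 months.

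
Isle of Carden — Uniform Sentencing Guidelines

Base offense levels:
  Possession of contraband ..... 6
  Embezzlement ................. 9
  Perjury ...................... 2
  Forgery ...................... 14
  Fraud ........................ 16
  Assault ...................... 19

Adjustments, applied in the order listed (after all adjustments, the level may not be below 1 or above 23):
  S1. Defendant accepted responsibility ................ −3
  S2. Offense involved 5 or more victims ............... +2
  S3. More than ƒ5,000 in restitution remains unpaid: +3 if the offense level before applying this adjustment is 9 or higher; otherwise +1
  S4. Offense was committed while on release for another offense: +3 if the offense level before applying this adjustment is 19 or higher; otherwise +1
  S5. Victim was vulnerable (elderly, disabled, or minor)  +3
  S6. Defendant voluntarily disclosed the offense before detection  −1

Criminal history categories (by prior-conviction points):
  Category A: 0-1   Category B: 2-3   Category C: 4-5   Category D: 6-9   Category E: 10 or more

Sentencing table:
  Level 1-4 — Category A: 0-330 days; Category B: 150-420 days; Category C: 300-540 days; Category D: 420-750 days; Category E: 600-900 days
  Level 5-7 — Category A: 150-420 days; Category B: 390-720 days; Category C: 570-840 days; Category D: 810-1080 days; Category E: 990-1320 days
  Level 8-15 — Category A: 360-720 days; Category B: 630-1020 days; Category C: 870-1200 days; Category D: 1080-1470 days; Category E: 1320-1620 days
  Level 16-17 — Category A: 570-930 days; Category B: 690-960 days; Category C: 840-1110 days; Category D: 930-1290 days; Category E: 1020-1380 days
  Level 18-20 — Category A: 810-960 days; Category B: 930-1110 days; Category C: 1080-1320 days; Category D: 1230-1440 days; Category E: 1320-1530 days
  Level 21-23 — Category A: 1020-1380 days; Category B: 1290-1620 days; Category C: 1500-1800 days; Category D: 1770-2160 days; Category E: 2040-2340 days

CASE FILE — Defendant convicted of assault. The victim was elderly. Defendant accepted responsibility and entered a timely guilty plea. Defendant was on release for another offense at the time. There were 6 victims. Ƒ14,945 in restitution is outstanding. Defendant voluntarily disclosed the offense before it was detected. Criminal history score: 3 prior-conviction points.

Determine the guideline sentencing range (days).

1290-1620 days

Base offense level for assault: 19.
S1 applies: 19 − 3 = 16.
S2 applies: 16 + 2 = 18.
S3 applies (level before this adjustment is 18 ≥ 9, so +3): 18 + 3 = 21.
S4 applies (level before this adjustment is 21 ≥ 19, so +3): 21 + 3 = 24.
S5 applies: 24 + 3 = 27.
S6 applies: 27 − 1 = 26.
Level 26 exceeds the maximum of 23; capped at 23.
Final offense level: 23.
Criminal history: 3 prior points → Category B (2-3).
Level 23 falls in the 21-23 band.
Grid: Level 21-23 × Category B = 1290-1620 days.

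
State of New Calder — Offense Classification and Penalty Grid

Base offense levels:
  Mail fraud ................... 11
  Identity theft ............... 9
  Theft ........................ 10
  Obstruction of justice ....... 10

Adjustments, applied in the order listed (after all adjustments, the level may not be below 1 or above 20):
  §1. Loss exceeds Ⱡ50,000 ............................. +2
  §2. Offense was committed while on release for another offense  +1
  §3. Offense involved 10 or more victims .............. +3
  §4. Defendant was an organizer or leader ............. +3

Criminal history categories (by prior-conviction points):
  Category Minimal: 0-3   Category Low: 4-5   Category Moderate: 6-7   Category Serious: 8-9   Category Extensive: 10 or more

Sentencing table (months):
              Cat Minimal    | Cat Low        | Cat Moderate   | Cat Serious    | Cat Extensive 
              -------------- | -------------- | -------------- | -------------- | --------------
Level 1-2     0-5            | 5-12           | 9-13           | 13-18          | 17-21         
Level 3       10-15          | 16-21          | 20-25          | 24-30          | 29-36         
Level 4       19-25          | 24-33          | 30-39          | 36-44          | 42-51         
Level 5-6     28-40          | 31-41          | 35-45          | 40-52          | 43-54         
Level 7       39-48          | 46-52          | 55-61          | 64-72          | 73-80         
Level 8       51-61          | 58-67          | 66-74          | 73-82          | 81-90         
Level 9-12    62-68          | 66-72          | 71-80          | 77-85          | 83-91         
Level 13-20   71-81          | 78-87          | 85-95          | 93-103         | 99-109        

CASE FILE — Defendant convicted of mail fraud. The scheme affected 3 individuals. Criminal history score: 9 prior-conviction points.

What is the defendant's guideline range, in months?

Base offense level for mail fraud: 11.
Final offense level: 11.
Criminal history: 9 prior points → Category Serious (8-9).
Level 11 falls in the 9-12 band.
Grid: Level 9-12 × Category Serious = 77-85 months.

77-85 months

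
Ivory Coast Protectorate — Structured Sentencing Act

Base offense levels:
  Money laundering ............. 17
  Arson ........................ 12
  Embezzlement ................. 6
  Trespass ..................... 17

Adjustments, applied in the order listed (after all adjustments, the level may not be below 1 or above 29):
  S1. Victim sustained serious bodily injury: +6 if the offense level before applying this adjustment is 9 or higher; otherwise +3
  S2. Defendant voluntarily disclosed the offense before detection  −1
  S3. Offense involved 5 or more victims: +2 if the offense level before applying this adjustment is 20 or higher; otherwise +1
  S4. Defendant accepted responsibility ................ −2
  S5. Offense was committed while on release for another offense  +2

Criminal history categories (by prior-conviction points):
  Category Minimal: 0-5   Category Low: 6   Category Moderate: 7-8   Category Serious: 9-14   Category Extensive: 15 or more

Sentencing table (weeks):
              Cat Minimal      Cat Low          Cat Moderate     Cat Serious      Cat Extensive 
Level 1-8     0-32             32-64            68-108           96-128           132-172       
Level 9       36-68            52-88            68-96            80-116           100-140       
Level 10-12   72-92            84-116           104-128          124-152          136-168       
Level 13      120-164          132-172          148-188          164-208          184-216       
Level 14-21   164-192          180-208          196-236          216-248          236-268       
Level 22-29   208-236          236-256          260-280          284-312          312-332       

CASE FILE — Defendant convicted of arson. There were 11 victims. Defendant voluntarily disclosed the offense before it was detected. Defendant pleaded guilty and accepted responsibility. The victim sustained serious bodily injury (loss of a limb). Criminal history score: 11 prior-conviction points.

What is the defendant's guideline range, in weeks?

Base offense level for arson: 12.
S1 applies (level before this adjustment is 12 ≥ 9, so +6): 12 + 6 = 18.
S2 applies: 18 − 1 = 17.
S3 applies (level before this adjustment is 17 < 20, so +1): 17 + 1 = 18.
S4 applies: 18 − 2 = 16.
S5 does not apply.
Final offense level: 16.
Criminal history: 11 prior points → Category Serious (9-14).
Level 16 falls in the 14-21 band.
Grid: Level 14-21 × Category Serious = 216-248 weeks.

216-248 weeks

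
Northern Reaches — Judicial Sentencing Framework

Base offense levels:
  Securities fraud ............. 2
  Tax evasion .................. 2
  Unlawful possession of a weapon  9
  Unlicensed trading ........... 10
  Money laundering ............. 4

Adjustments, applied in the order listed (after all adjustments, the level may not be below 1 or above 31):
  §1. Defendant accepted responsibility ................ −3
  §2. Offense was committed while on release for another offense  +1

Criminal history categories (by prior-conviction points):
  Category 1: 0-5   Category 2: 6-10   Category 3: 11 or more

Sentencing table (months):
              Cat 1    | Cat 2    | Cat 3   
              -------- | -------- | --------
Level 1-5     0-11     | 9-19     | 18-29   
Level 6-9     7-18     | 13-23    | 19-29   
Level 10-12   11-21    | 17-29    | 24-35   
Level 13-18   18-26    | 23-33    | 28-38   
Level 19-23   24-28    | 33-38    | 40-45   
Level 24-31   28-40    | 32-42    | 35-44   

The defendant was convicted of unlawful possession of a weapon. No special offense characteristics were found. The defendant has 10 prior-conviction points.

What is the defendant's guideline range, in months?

13-23 months

Base offense level for unlawful possession of a weapon: 9.
Final offense level: 9.
Criminal history: 10 prior points → Category 2 (6-10).
Level 9 falls in the 6-9 band.
Grid: Level 6-9 × Category 2 = 13-23 months.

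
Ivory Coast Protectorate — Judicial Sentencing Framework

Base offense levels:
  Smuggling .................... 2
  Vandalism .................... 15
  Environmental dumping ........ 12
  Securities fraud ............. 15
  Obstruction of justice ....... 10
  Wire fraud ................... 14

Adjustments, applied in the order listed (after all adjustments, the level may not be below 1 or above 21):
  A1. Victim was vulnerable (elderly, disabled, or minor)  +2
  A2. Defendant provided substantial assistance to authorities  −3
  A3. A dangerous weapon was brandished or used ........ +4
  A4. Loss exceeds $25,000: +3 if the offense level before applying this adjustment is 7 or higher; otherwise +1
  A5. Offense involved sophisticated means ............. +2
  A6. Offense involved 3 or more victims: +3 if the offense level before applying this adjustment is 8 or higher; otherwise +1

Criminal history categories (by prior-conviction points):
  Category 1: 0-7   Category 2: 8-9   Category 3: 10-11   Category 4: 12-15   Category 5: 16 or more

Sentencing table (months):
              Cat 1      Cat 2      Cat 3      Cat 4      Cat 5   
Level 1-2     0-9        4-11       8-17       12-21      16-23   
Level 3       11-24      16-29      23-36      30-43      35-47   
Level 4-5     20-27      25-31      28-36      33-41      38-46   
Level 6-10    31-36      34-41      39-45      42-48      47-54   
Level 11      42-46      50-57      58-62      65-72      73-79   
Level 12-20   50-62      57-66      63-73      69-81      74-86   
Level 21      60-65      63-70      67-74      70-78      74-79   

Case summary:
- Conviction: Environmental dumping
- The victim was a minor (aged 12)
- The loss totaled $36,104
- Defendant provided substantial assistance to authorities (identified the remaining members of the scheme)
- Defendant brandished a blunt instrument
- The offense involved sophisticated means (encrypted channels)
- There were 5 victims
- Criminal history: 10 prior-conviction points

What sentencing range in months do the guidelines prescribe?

Base offense level for environmental dumping: 12.
A1 applies: 12 + 2 = 14.
A2 applies: 14 − 3 = 11.
A3 applies: 11 + 4 = 15.
A4 applies (level before this adjustment is 15 ≥ 7, so +3): 15 + 3 = 18.
A5 applies: 18 + 2 = 20.
A6 applies (level before this adjustment is 20 ≥ 8, so +3): 20 + 3 = 23.
Level 23 exceeds the maximum of 21; capped at 21.
Final offense level: 21.
Criminal history: 10 prior points → Category 3 (10-11).
Level 21 falls in the 21 band.
Grid: Level 21 × Category 3 = 67-74 months.

67-74 months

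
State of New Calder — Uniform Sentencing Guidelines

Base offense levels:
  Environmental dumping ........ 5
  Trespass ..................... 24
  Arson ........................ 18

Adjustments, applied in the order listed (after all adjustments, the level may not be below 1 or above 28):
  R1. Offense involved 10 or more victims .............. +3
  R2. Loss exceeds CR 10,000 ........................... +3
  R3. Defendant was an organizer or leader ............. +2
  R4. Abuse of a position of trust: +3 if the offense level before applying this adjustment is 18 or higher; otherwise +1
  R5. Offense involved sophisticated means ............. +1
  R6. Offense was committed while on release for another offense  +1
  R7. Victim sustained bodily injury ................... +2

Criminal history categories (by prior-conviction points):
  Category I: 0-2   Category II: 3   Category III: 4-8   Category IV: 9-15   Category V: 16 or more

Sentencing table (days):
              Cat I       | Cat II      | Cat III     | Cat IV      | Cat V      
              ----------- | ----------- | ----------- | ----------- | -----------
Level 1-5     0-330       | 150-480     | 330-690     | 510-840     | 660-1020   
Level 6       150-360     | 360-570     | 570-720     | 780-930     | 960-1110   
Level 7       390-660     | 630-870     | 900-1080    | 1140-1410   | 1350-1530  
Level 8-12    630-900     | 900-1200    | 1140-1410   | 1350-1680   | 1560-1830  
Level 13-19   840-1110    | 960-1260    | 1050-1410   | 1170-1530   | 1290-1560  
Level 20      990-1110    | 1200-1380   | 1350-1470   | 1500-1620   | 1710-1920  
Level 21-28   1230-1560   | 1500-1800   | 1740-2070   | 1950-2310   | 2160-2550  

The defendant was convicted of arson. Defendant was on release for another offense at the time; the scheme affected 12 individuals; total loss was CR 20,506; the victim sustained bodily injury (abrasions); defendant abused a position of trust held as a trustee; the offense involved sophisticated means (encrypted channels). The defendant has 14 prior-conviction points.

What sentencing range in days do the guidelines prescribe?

1950-2310 days

Base offense level for arson: 18.
R1 applies: 18 + 3 = 21.
R2 applies: 21 + 3 = 24.
R4 applies (level before this adjustment is 24 ≥ 18, so +3): 24 + 3 = 27.
R5 applies: 27 + 1 = 28.
R6 applies: 28 + 1 = 29.
R7 applies: 29 + 2 = 31.
Level 31 exceeds the maximum of 28; capped at 28.
Final offense level: 28.
Criminal history: 14 prior points → Category IV (9-15).
Level 28 falls in the 21-28 band.
Grid: Level 21-28 × Category IV = 1950-2310 days.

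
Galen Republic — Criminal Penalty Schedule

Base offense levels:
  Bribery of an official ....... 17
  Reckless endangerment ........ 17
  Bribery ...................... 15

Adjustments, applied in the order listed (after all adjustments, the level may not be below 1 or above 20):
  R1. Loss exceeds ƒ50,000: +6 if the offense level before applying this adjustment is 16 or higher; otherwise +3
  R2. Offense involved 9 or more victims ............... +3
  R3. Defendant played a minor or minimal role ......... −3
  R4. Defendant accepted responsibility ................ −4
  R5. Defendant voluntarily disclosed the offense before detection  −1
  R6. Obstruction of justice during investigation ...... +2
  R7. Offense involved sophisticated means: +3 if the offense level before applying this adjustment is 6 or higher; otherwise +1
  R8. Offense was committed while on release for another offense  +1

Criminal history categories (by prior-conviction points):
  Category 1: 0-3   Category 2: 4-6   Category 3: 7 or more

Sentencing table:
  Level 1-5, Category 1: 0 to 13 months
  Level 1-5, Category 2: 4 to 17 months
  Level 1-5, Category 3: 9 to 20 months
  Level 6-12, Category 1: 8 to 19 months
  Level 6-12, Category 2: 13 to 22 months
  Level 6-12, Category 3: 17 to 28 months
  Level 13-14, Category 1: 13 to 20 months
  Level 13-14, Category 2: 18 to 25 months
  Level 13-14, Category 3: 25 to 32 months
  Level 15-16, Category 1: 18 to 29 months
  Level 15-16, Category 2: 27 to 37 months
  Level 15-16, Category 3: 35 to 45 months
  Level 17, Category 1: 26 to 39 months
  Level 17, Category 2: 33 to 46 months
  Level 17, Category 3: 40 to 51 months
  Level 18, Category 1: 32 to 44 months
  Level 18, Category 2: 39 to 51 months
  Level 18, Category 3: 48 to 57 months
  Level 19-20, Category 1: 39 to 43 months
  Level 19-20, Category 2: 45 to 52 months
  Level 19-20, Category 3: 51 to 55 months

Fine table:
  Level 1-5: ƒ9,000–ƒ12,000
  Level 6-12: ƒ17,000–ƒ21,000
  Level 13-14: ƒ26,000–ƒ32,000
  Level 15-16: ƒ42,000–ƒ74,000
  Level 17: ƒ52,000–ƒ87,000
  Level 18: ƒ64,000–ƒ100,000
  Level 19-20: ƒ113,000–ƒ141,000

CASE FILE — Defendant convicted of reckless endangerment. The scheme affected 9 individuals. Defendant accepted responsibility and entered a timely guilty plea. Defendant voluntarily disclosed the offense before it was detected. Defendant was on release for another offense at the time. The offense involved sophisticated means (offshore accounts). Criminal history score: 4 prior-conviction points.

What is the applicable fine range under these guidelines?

ƒ113,000–ƒ141,000

Base offense level for reckless endangerment: 17.
R1 does not apply.
R2 applies: 17 + 3 = 20.
R3 does not apply.
R4 applies: 20 − 4 = 16.
R5 applies: 16 − 1 = 15.
R7 applies (level before this adjustment is 15 ≥ 6, so +3): 15 + 3 = 18.
R8 applies: 18 + 1 = 19.
Final offense level: 19.
Level 19 falls in the 19-20 band.
Fine table: Level 19-20 → ƒ113,000–ƒ141,000.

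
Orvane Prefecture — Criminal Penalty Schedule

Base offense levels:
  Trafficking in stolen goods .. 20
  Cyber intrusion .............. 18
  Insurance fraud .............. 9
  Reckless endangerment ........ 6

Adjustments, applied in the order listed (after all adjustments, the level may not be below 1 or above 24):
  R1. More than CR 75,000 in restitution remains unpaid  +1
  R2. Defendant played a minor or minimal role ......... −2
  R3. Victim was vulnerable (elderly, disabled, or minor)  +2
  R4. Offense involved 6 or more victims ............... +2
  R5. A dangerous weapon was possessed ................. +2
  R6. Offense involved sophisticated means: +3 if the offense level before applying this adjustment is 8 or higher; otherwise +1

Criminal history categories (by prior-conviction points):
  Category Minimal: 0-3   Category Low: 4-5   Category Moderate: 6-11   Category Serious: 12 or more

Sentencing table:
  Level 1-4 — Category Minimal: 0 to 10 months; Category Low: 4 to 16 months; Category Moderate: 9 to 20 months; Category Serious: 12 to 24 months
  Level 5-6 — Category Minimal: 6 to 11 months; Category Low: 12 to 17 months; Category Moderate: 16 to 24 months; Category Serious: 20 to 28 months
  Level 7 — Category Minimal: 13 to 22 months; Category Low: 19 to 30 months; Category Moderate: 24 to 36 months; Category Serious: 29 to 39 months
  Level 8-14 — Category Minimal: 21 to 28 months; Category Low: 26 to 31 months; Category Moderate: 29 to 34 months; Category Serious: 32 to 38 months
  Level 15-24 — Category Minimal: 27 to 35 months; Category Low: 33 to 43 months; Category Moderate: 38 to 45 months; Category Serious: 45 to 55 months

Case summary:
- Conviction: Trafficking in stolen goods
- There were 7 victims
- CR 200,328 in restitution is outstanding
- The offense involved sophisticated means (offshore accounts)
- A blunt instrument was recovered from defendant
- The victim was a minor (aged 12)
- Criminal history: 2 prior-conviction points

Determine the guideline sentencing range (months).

Base offense level for trafficking in stolen goods: 20.
R1 applies: 20 + 1 = 21.
R3 applies: 21 + 2 = 23.
R4 applies: 23 + 2 = 25.
R5 applies: 25 + 2 = 27.
R6 applies (level before this adjustment is 27 ≥ 8, so +3): 27 + 3 = 30.
Level 30 exceeds the maximum of 24; capped at 24.
Final offense level: 24.
Criminal history: 2 prior points → Category Minimal (0-3).
Level 24 falls in the 15-24 band.
Grid: Level 15-24 × Category Minimal = 27-35 months.

27-35 months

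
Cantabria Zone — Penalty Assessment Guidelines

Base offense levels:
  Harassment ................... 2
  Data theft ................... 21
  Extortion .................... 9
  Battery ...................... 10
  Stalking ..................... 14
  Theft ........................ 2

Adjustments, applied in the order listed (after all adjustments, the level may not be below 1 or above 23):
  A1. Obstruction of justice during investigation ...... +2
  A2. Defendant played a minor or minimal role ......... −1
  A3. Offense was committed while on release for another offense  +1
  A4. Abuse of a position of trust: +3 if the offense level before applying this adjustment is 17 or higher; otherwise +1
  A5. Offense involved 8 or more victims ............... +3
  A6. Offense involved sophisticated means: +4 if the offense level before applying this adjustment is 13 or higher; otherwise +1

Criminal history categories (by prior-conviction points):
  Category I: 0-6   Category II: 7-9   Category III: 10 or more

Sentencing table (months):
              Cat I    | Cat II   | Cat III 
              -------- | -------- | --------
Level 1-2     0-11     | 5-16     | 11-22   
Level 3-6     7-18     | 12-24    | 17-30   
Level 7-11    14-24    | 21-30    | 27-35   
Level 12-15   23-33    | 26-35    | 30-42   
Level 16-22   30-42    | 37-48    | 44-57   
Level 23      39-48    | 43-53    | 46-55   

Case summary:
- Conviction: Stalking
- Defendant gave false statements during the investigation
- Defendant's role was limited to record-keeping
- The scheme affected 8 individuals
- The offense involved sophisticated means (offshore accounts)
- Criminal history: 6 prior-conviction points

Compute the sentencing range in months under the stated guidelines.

30-42 months

Base offense level for stalking: 14.
A1 applies: 14 + 2 = 16.
A2 applies: 16 − 1 = 15.
A4 does not apply.
A5 applies: 15 + 3 = 18.
A6 applies (level before this adjustment is 18 ≥ 13, so +4): 18 + 4 = 22.
Final offense level: 22.
Criminal history: 6 prior points → Category I (0-6).
Level 22 falls in the 16-22 band.
Grid: Level 16-22 × Category I = 30-42 months.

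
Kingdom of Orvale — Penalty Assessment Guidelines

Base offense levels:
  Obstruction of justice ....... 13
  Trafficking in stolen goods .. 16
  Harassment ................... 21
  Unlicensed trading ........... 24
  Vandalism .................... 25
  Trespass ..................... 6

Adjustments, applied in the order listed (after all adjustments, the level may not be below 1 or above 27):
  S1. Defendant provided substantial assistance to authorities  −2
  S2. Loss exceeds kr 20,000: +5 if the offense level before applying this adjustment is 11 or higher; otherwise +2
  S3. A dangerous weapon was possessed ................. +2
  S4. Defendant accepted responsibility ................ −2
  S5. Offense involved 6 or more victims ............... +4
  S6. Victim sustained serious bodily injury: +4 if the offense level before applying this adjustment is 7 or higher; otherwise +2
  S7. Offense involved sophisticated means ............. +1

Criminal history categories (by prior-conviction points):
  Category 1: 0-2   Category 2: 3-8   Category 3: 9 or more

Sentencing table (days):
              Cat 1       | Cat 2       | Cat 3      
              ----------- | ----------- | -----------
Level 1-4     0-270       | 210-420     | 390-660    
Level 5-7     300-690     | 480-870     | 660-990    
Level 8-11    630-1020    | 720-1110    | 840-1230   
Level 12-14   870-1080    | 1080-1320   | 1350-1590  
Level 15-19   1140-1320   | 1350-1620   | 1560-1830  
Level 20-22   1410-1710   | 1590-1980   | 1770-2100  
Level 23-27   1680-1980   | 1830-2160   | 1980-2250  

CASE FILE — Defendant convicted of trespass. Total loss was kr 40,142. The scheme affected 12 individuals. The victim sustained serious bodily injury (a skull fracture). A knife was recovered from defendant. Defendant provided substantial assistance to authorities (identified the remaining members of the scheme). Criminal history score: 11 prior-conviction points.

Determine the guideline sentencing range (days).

Base offense level for trespass: 6.
S1 applies: 6 − 2 = 4.
S2 applies (level before this adjustment is 4 < 11, so +2): 4 + 2 = 6.
S3 applies: 6 + 2 = 8.
S4 does not apply.
S5 applies: 8 + 4 = 12.
S6 applies (level before this adjustment is 12 ≥ 7, so +4): 12 + 4 = 16.
S7 does not apply.
Final offense level: 16.
Criminal history: 11 prior points → Category 3 (9+).
Level 16 falls in the 15-19 band.
Grid: Level 15-19 × Category 3 = 1560-1830 days.

1560-1830 days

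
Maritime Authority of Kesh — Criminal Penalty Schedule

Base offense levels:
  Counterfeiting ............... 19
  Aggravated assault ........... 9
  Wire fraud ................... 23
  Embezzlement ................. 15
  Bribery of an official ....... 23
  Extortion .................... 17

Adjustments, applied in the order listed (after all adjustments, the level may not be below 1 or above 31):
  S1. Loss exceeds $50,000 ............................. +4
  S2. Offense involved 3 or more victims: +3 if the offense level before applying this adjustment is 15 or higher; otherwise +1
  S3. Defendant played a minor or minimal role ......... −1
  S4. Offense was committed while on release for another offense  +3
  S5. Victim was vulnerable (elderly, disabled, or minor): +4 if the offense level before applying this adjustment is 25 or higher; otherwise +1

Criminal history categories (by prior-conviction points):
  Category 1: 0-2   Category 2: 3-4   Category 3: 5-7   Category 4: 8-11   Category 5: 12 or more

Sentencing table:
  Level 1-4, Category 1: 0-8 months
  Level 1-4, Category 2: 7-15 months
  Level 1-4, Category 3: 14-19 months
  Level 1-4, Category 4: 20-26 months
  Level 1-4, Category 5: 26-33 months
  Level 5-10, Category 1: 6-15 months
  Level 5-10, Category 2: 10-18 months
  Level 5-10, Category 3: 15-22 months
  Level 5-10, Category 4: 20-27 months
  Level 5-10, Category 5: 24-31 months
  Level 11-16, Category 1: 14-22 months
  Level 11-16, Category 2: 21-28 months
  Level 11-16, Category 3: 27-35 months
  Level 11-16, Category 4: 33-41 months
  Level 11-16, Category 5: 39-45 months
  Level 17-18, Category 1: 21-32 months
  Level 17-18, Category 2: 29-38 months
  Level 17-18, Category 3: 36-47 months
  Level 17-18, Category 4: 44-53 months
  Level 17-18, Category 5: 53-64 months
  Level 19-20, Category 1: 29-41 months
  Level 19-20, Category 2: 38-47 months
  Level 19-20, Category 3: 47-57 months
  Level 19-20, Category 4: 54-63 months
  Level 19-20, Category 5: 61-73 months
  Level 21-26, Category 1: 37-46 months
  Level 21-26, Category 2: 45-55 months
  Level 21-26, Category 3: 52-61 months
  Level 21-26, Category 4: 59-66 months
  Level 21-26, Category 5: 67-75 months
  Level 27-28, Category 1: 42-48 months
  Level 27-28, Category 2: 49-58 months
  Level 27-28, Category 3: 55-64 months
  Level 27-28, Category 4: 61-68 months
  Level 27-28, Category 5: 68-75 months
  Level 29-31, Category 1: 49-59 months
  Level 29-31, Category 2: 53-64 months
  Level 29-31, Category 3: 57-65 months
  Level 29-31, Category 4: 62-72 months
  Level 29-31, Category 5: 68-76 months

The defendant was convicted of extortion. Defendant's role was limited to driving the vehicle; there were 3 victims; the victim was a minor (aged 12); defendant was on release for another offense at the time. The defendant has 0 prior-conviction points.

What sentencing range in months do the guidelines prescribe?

Base offense level for extortion: 17.
S2 applies (level before this adjustment is 17 ≥ 15, so +3): 17 + 3 = 20.
S3 applies: 20 − 1 = 19.
S4 applies: 19 + 3 = 22.
S5 applies (level before this adjustment is 22 < 25, so +1): 22 + 1 = 23.
Final offense level: 23.
Criminal history: 0 prior points → Category 1 (0-2).
Level 23 falls in the 21-26 band.
Grid: Level 21-26 × Category 1 = 37-46 months.

37-46 months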